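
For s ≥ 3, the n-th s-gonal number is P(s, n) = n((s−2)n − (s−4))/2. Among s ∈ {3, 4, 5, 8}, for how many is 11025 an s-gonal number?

s = 3: P(3, 147) = 10878 and P(3, 148) = 11026; 11025 is not s-gonal.
s = 4: P(4, 105) = 11025. ✓
s = 5: P(5, 85) = 10795 and P(5, 86) = 11051; 11025 is not s-gonal.
s = 8: P(8, 60) = 10680 and P(8, 61) = 11041; 11025 is not s-gonal.
Hits: s ∈ {4} → 1.

1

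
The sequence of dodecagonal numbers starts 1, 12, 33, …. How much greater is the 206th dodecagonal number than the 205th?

Consecutive dodecagonal numbers differ by 10n − 9: here 10·206 − 9 = 2051.

2051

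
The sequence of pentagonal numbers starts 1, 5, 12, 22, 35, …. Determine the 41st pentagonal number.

2501

The 41st pentagonal number is n(3n−1)/2 with n = 41.
41·(3·41 − 1)/2 = 41·122/2 = 41·61 = 2501.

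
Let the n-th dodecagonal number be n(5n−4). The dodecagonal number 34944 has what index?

Set n(5n−4) = 34944, giving 5n² − 4n − 34944 = 0.
The discriminant is 16 + 20·34944 = 698896, and √698896 = 836.
So n = (4 + 836) / 10 = 840/10 = 84.

84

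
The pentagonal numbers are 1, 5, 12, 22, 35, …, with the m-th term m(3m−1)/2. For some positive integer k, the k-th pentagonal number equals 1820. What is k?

Set n(3n−1)/2 = 1820, giving 3n² − n − 3640 = 0.
The discriminant is 1 + 24·1820 = 43681, and √43681 = 209.
So n = (1 + 209) / 6 = 210/6 = 35.

35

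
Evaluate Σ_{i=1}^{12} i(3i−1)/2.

936

Σ i(3i−1)/2 = (3Σi² − Σi) / 2 over i = 1..12.
Σi = 78 and Σi² = 650.
(3·650 − 1·78) / 2 = 1872/2 = 936.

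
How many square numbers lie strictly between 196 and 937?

16

The n-th square number is n².
Smallest index with value > 196: n = 15 (giving 225).
Largest index with value < 937: n = 30 (giving 900).
Indices 15 through 30: 16 terms.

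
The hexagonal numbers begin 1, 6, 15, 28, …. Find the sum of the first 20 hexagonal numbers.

Σ i(2i−1) = 2Σi² − Σi over i = 1..20.
Σi = 210 and Σi² = 2870.
2·2870 − 1·210 = 5530.

5530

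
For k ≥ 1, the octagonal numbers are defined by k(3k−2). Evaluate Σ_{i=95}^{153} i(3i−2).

Σ i(3i−2) = 3Σi² − 2Σi over i = 95..153.
Σi = 11781 − 4465 = 7316 and Σi² = 1205589 − 281295 = 924294.
3·924294 − 2·7316 = 2758250.

2758250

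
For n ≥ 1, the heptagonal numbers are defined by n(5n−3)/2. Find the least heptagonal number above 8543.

8614

Solve n(5n−3)/2 > 8543 for integer n.
The largest n with value ≤ 8543 is 58 (since 8323 ≤ 8543 < 8614), so the first above is n = 59, value 8614.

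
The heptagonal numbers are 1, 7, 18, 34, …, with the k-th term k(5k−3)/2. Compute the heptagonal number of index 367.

336172

367·(5·367 − 3)/2 = 367·1832/2 = 367·916 = 336172.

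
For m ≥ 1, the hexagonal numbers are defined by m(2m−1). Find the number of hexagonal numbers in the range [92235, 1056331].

The n-th hexagonal number is n(2n−1).
Smallest index with value ≥ 92235: n = 215 (giving 92235).
Largest index with value ≤ 1056331: n = 727 (giving 1056331).
Indices 215 through 727: 513 terms.

513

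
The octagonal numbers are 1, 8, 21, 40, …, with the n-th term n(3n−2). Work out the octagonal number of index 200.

The 200th octagonal number is n(3n−2) with n = 200.
200·(3·200 − 2) = 200·598 = 119600.

119600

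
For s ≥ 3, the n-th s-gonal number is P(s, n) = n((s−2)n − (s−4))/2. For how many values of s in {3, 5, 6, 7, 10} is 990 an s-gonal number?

s = 3: P(3, 44) = 990. ✓
s = 5: P(5, 25) = 925 and P(5, 26) = 1001; 990 is not s-gonal.
s = 6: P(6, 22) = 946 and P(6, 23) = 1035; 990 is not s-gonal.
s = 7: P(7, 20) = 970 and P(7, 21) = 1071; 990 is not s-gonal.
s = 10: P(10, 16) = 976 and P(10, 17) = 1105; 990 is not s-gonal.
Hits: s ∈ {3} → 1.

1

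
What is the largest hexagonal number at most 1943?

Solve n(2n−1) ≤ 1943 for integer n.
n = 31 gives 1891 ≤ 1943, while n = 32 gives 2016 > 1943; so the answer is 1891.

1891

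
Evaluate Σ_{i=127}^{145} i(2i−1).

701404

Σ i(2i−1) = 2Σi² − Σi over i = 127..145.
Σi = 10585 − 8001 = 2584 and Σi² = 1026745 − 674751 = 351994.
2·351994 − 1·2584 = 701404.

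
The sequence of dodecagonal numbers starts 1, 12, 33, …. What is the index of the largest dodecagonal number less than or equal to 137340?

Solve n(5n−4) ≤ 137340 for integer n.
n = 166 gives 137116 ≤ 137340, while n = 167 gives 138777 > 137340; so the answer is index 166.

166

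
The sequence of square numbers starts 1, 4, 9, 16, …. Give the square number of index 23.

23² = 529.

529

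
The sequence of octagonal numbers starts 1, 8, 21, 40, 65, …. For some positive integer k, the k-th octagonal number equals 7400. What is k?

Set n(3n−2) = 7400, giving 3n² − 2n − 7400 = 0.
So n = (2 + 298) / 6 = 300/6 = 50.

50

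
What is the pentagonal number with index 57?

The 57th pentagonal number is n(3n−1)/2 with n = 57.
57·(3·57 − 1)/2 = 57·170/2 = 57·85 = 4845.

4845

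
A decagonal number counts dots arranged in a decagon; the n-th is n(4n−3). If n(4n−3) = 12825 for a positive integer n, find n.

Set n(4n−3) = 12825, giving 4n² − 3n − 12825 = 0.
The discriminant is 9 + 16·12825 = 205209, and √205209 = 453.
So n = (3 + 453) / 8 = 456/8 = 57.

57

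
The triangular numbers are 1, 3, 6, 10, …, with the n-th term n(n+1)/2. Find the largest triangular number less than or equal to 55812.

Solve n(n+1)/2 ≤ 55812 for integer n.
n = 333 gives 55611 ≤ 55812, while n = 334 gives 55945 > 55812; so the answer is 55611.

55611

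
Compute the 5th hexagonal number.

The 5th hexagonal number is n(2n−1) with n = 5.
5·(2·5 − 1) = 5·9 = 45.

45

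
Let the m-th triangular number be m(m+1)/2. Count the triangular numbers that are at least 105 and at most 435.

The n-th triangular number is n(n+1)/2.
Smallest index with value ≥ 105: n = 14 (giving 105).
Largest index with value ≤ 435: n = 29 (giving 435).
Indices 14 through 29: 16 terms.

16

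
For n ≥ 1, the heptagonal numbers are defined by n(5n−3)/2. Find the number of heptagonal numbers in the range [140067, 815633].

The n-th heptagonal number is n(5n−3)/2.
Smallest index with value ≥ 140067: n = 237 (giving 140067).
Largest index with value ≤ 815633: n = 571 (giving 814246).
Indices 237 through 571: 335 terms.

335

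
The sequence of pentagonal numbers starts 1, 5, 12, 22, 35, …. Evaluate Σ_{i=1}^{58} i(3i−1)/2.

Σ i(3i−1)/2 = (3Σi² − Σi) / 2 over i = 1..58.
Σi = 1711 and Σi² = 66729.
(3·66729 − 1·1711) / 2 = 198476/2 = 99238.

99238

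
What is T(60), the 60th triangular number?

The 60th triangular number is n(n+1)/2 with n = 60.
60·61/2 = 3660/2 = 1830.

1830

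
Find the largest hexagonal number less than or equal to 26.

Solve n(2n−1) ≤ 26 for integer n.
n = 3 gives 15 ≤ 26, while n = 4 gives 28 > 26; so the answer is 15.

15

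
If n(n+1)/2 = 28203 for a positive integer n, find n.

Set n(n+1)/2 = 28203, giving n² + n − 56406 = 0.
The discriminant is 1 + 8·28203 = 225625, and √225625 = 475.
So n = (-1 + 475) / 2 = 474/2 = 237.

237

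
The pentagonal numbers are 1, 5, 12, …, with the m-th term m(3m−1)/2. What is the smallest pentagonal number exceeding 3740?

3876

Solve n(3n−1)/2 > 3740 for integer n.
The largest n with value ≤ 3740 is 50 (since 3725 ≤ 3740 < 3876), so the first above is n = 51, value 3876.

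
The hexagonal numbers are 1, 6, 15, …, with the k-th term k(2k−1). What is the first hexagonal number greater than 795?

Solve n(2n−1) > 795 for integer n.
The largest n with value ≤ 795 is 20 (since 780 ≤ 795 < 861), so the first above is n = 21, value 861.

861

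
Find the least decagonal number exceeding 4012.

4257

Solve n(4n−3) > 4012 for integer n.
The largest n with value ≤ 4012 is 32 (since 4000 ≤ 4012 < 4257), so the first above is n = 33, value 4257.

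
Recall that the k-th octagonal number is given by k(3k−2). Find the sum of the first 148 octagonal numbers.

3252670

Σ i(3i−2) = 3Σi² − 2Σi over i = 1..148.
Σi = 11026 and Σi² = 1091574.
3·1091574 − 2·11026 = 3252670.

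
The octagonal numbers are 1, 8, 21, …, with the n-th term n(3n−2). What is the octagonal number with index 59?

10325

The 59th octagonal number is n(3n−2) with n = 59.
59·(3·59 − 2) = 59·175 = 10325.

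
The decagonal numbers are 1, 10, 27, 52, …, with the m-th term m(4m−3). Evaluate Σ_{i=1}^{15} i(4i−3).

Σ i(4i−3) = 4Σi² − 3Σi over i = 1..15.
Σi = 120 and Σi² = 1240.
4·1240 − 3·120 = 4600.

4600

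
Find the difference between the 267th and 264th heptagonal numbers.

267·(5·267 − 3)/2 = 177822 and 264·(5·264 − 3)/2 = 173844.
Difference: 177822 − 173844 = 3978.

3978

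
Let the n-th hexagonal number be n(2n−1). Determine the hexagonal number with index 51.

51·(2·51 − 1) = 51·101 = 5151.

5151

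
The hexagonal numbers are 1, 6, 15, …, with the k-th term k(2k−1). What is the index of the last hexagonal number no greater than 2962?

38

Solve n(2n−1) ≤ 2962 for integer n.
n = 38 gives 2850 ≤ 2962, while n = 39 gives 3003 > 2962; so the answer is index 38.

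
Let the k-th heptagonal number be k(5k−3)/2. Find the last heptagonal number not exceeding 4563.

4558

Solve n(5n−3)/2 ≤ 4563 for integer n.
n = 43 gives 4558 ≤ 4563, while n = 44 gives 4774 > 4563; so the answer is 4558.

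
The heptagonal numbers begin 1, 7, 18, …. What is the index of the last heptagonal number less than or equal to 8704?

Solve n(5n−3)/2 ≤ 8704 for integer n.
n = 59 gives 8614 ≤ 8704, while n = 60 gives 8910 > 8704; so the answer is index 59.

59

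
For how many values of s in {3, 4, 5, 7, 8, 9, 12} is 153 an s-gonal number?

1

s = 3: P(3, 17) = 153. ✓
s = 4: P(4, 12) = 144 and P(4, 13) = 169; 153 is not s-gonal.
s = 5: P(5, 10) = 145 and P(5, 11) = 176; 153 is not s-gonal.
s = 7: P(7, 8) = 148 and P(7, 9) = 189; 153 is not s-gonal.
s = 8: P(8, 7) = 133 and P(8, 8) = 176; 153 is not s-gonal.
s = 9: P(9, 6) = 111 and P(9, 7) = 154; 153 is not s-gonal.
s = 12: P(12, 5) = 105 and P(12, 6) = 156; 153 is not s-gonal.
Hits: s ∈ {3} → 1.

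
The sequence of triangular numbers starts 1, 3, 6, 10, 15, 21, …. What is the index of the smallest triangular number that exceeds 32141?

Solve n(n+1)/2 > 32141 for integer n.
The largest n with value ≤ 32141 is 253 (since 32131 ≤ 32141 < 32385), so the first above is n = 254, value 32385.

254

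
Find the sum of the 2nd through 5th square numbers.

Σ_{i=2}^{5} i² = 55 − 1 = 54.

54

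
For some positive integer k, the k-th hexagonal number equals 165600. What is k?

Set n(2n−1) = 165600, giving 2n² − n − 165600 = 0.
So n = (1 + 1151) / 4 = 1152/4 = 288.

288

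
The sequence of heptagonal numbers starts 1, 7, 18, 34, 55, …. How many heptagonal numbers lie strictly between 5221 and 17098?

36

The n-th heptagonal number is n(5n−3)/2.
Smallest index with value > 5221: n = 47 (giving 5452).
Largest index with value < 17098: n = 82 (giving 16687).
Indices 47 through 82: 36 terms.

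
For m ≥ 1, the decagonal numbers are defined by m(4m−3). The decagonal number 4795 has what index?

Set n(4n−3) = 4795, giving 4n² − 3n − 4795 = 0.
So n = (3 + 277) / 8 = 280/8 = 35.

35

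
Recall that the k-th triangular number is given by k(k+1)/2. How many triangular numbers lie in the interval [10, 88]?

9

The n-th triangular number is n(n+1)/2.
Smallest index with value ≥ 10: n = 4 (giving 10).
Largest index with value ≤ 88: n = 12 (giving 78).
Indices 4 through 12: 9 terms.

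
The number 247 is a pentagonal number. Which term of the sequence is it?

13

Set n(3n−1)/2 = 247, giving 3n² − n − 494 = 0.
So n = (1 + 77) / 6 = 78/6 = 13.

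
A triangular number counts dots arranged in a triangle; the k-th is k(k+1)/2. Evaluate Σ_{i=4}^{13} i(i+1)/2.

Σ i(i+1)/2 = (Σi² + Σi) / 2 over i = 4..13.
Σi = 91 − 6 = 85 and Σi² = 819 − 14 = 805.
(1·805 + 1·85) / 2 = 890/2 = 445.

445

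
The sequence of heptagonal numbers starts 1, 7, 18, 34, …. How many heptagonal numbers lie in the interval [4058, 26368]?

The n-th heptagonal number is n(5n−3)/2.
Smallest index with value ≥ 4058: n = 41 (giving 4141).
Largest index with value ≤ 26368: n = 103 (giving 26368).
Indices 41 through 103: 63 terms.

63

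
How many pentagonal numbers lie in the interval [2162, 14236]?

59

The n-th pentagonal number is n(3n−1)/2.
Smallest index with value ≥ 2162: n = 39 (giving 2262).
Largest index with value ≤ 14236: n = 97 (giving 14065).
Indices 39 through 97: 59 terms.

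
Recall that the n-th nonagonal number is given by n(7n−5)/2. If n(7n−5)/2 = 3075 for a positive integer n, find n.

30

Set n(7n−5)/2 = 3075, giving 7n² − 5n − 6150 = 0.
So n = (5 + 415) / 14 = 420/14 = 30.
Check: 30·(7·30 − 5)/2 = 3075. ✓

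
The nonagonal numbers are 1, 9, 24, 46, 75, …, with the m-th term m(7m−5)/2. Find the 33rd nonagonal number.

3729

The 33rd nonagonal number is n(7n−5)/2 with n = 33.
33·(7·33 − 5)/2 = 33·226/2 = 33·113 = 3729.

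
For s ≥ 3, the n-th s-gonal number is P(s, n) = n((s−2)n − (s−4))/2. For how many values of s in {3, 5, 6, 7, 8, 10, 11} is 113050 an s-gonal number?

s = 3: P(3, 475) = 113050. ✓
s = 5: P(5, 274) = 112477 and P(5, 275) = 113300; 113050 is not s-gonal.
s = 6: P(6, 238) = 113050. ✓
s = 7: P(7, 212) = 112042 and P(7, 213) = 113103; 113050 is not s-gonal.
s = 8: P(8, 194) = 112520 and P(8, 195) = 113685; 113050 is not s-gonal.
s = 10: P(10, 168) = 112392 and P(10, 169) = 113737; 113050 is not s-gonal.
s = 11: P(11, 158) = 111785 and P(11, 159) = 113208; 113050 is not s-gonal.
Hits: s ∈ {3, 6} → 2.

2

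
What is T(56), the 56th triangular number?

The 56th triangular number is n(n+1)/2 with n = 56.
56·57/2 = 3192/2 = 1596.

1596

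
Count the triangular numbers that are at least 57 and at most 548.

22

The n-th triangular number is n(n+1)/2.
Smallest index with value ≥ 57: n = 11 (giving 66).
Largest index with value ≤ 548: n = 32 (giving 528).
Indices 11 through 32: 22 terms.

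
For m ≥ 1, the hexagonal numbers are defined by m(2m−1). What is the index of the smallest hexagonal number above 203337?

Solve n(2n−1) > 203337 for integer n.
The largest n with value ≤ 203337 is 319 (since 203203 ≤ 203337 < 204480), so the first above is n = 320, value 204480.

320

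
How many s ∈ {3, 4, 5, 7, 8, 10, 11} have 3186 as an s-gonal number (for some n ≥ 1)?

s = 3: P(3, 79) = 3160 and P(3, 80) = 3240; 3186 is not s-gonal.
s = 4: P(4, 56) = 3136 and P(4, 57) = 3249; 3186 is not s-gonal.
s = 5: P(5, 46) = 3151 and P(5, 47) = 3290; 3186 is not s-gonal.
s = 7: P(7, 36) = 3186. ✓
s = 8: P(8, 32) = 3008 and P(8, 33) = 3201; 3186 is not s-gonal.
s = 10: P(10, 28) = 3052 and P(10, 29) = 3277; 3186 is not s-gonal.
s = 11: P(11, 27) = 3186. ✓
Hits: s ∈ {7, 11} → 2.

2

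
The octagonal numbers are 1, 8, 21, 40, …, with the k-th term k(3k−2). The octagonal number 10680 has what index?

60

Set n(3n−2) = 10680, giving 3n² − 2n − 10680 = 0.
So n = (2 + 358) / 6 = 360/6 = 60.
Check: 60·(3·60 − 2) = 10680. ✓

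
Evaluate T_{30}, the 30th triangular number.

30·31/2 = 930/2 = 465.

465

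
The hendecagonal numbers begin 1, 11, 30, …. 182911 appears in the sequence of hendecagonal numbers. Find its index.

Set n(9n−7)/2 = 182911, giving 9n² − 7n − 365822 = 0.
The discriminant is 49 + 72·182911 = 13169641, and √13169641 = 3629.
So n = (7 + 3629) / 18 = 3636/18 = 202.

202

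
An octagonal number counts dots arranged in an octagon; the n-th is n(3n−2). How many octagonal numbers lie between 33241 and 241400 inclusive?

179

The n-th octagonal number is n(3n−2).
Smallest index with value ≥ 33241: n = 106 (giving 33496).
Largest index with value ≤ 241400: n = 284 (giving 241400).
Indices 106 through 284: 179 terms.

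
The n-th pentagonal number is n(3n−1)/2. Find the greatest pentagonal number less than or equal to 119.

Solve n(3n−1)/2 ≤ 119 for integer n.
n = 9 gives 117 ≤ 119, while n = 10 gives 145 > 119; so the answer is 117.

117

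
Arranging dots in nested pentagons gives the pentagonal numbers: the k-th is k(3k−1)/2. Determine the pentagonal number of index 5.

35

The 5th pentagonal number is n(3n−1)/2 with n = 5.
5·(3·5 − 1)/2 = 5·14/2 = 5·7 = 35.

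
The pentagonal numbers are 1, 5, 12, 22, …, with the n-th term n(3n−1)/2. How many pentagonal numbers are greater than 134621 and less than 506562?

The n-th pentagonal number is n(3n−1)/2.
Smallest index with value > 134621: n = 300 (giving 134850).
Largest index with value < 506562: n = 581 (giving 506051).
Indices 300 through 581: 282 terms.

282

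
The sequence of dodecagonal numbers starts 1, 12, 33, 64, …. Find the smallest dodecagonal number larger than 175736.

175968

Solve n(5n−4) > 175736 for integer n.
The largest n with value ≤ 175736 is 187 (since 174097 ≤ 175736 < 175968), so the first above is n = 188, value 175968.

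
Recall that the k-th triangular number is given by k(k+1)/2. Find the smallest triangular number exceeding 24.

28

Solve n(n+1)/2 > 24 for integer n.
The largest n with value ≤ 24 is 6 (since 21 ≤ 24 < 28), so the first above is n = 7, value 28.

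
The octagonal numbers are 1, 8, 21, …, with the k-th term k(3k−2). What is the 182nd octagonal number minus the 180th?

182·(3·182 − 2) = 99008 and 180·(3·180 − 2) = 96840.
Difference: 99008 − 96840 = 2168.

2168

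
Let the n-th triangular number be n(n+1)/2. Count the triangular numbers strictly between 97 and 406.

14

The n-th triangular number is n(n+1)/2.
Smallest index with value > 97: n = 14 (giving 105).
Largest index with value < 406: n = 27 (giving 378).
Indices 14 through 27: 14 terms.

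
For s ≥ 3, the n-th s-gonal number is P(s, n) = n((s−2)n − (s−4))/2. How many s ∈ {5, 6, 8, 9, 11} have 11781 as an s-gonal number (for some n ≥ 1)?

2

s = 5: P(5, 88) = 11572 and P(5, 89) = 11837; 11781 is not s-gonal.
s = 6: P(6, 77) = 11781. ✓
s = 8: P(8, 63) = 11781. ✓
s = 9: P(9, 58) = 11629 and P(9, 59) = 12036; 11781 is not s-gonal.
s = 11: P(11, 51) = 11526 and P(11, 52) = 11986; 11781 is not s-gonal.
Hits: s ∈ {6, 8} → 2.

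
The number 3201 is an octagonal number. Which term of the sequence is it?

Set n(3n−2) = 3201, giving 3n² − 2n − 3201 = 0.
The discriminant is 4 + 12·3201 = 38416, and √38416 = 196.
So n = (2 + 196) / 6 = 198/6 = 33.

33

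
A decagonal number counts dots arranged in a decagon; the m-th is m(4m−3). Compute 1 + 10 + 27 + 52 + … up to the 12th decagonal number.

Σ i(4i−3) = 4Σi² − 3Σi over i = 1..12.
Σi = 78 and Σi² = 650.
4·650 − 3·78 = 2366.

2366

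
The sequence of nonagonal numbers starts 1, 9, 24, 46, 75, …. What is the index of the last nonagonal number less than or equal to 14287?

Solve n(7n−5)/2 ≤ 14287 for integer n.
n = 64 gives 14176 ≤ 14287, while n = 65 gives 14625 > 14287; so the answer is index 64.

64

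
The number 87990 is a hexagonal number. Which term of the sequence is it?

Set n(2n−1) = 87990, giving 2n² − n − 87990 = 0.
The discriminant is 1 + 8·87990 = 703921, and √703921 = 839.
So n = (1 + 839) / 4 = 840/4 = 210.

210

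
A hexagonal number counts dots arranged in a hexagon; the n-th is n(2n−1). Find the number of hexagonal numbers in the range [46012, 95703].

The n-th hexagonal number is n(2n−1).
Smallest index with value ≥ 46012: n = 152 (giving 46056).
Largest index with value ≤ 95703: n = 219 (giving 95703).
Indices 152 through 219: 68 terms.

68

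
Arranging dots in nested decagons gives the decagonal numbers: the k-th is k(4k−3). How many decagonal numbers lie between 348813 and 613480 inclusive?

97

The n-th decagonal number is n(4n−3).
Smallest index with value ≥ 348813: n = 296 (giving 349576).
Largest index with value ≤ 613480: n = 392 (giving 613480).
Indices 296 through 392: 97 terms.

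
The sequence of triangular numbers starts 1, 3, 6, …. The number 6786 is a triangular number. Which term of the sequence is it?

Set n(n+1)/2 = 6786, giving n² + n − 13572 = 0.
The discriminant is 1 + 8·6786 = 54289, and √54289 = 233.
So n = (-1 + 233) / 2 = 232/2 = 116.

116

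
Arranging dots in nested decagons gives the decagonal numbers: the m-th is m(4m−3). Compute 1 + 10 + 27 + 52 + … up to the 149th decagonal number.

4421575

Σ i(4i−3) = 4Σi² − 3Σi over i = 1..149.
Σi = 11175 and Σi² = 1113775.
4·1113775 − 3·11175 = 4421575.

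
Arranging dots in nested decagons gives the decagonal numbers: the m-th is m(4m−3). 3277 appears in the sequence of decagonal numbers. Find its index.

29

Set n(4n−3) = 3277, giving 4n² − 3n − 3277 = 0.
So n = (3 + 229) / 8 = 232/8 = 29.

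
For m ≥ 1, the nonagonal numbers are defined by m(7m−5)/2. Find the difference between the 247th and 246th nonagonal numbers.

1723

Consecutive nonagonal numbers differ by 7n − 6: here 7·247 − 6 = 1723.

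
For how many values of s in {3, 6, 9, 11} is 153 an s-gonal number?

s = 3: P(3, 17) = 153. ✓
s = 6: P(6, 9) = 153. ✓
s = 9: P(9, 6) = 111 and P(9, 7) = 154; 153 is not s-gonal.
s = 11: P(11, 6) = 141 and P(11, 7) = 196; 153 is not s-gonal.
Hits: s ∈ {3, 6} → 2.

2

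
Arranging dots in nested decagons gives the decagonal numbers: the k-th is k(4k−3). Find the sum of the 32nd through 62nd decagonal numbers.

279465

Σ i(4i−3) = 4Σi² − 3Σi over i = 32..62.
Σi = 1953 − 496 = 1457 and Σi² = 81375 − 10416 = 70959.
4·70959 − 3·1457 = 279465.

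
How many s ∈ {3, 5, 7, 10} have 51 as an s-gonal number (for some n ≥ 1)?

1

s = 3: P(3, 9) = 45 and P(3, 10) = 55; 51 is not s-gonal.
s = 5: P(5, 6) = 51. ✓
s = 7: P(7, 4) = 34 and P(7, 5) = 55; 51 is not s-gonal.
s = 10: P(10, 3) = 27 and P(10, 4) = 52; 51 is not s-gonal.
Hits: s ∈ {5} → 1.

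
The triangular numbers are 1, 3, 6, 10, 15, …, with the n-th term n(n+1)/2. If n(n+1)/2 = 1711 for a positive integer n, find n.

58

Set n(n+1)/2 = 1711, giving n² + n − 3422 = 0.
So n = (-1 + 117) / 2 = 116/2 = 58.
Check: 58·59/2 = 1711. ✓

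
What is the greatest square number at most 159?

Solve n² ≤ 159 for integer n.
n = 12 gives 144 ≤ 159, while n = 13 gives 169 > 159; so the answer is 144.

144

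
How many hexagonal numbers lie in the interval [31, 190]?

6

The n-th hexagonal number is n(2n−1).
Smallest index with value ≥ 31: n = 5 (giving 45).
Largest index with value ≤ 190: n = 10 (giving 190).
Indices 5 through 10: 6 terms.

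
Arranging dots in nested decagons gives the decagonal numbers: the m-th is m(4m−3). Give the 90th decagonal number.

The 90th decagonal number is n(4n−3) with n = 90.
90·(4·90 − 3) = 90·357 = 32130.

32130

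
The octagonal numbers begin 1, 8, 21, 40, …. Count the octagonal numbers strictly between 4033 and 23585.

The n-th octagonal number is n(3n−2).
Smallest index with value > 4033: n = 38 (giving 4256).
Largest index with value < 23585: n = 88 (giving 23056).
Indices 38 through 88: 51 terms.

51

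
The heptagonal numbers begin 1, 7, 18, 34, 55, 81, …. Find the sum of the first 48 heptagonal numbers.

Σ i(5i−3)/2 = (5Σi² − 3Σi) / 2 over i = 1..48.
Σi = 1176 and Σi² = 38024.
(5·38024 − 3·1176) / 2 = 186592/2 = 93296.

93296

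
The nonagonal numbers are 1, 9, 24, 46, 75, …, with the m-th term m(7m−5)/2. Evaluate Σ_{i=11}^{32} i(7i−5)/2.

37510

Σ i(7i−5)/2 = (7Σi² − 5Σi) / 2 over i = 11..32.
Σi = 528 − 55 = 473 and Σi² = 11440 − 385 = 11055.
(7·11055 − 5·473) / 2 = 75020/2 = 37510.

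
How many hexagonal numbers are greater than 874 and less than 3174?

The n-th hexagonal number is n(2n−1).
Smallest index with value > 874: n = 22 (giving 946).
Largest index with value < 3174: n = 40 (giving 3160).
Indices 22 through 40: 19 terms.

19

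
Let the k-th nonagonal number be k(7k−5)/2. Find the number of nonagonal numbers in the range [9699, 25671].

The n-th nonagonal number is n(7n−5)/2.
Smallest index with value ≥ 9699: n = 53 (giving 9699).
Largest index with value ≤ 25671: n = 86 (giving 25671).
Indices 53 through 86: 34 terms.

34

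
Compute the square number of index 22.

484

The 22nd square number is n² with n = 22.
22² = 484.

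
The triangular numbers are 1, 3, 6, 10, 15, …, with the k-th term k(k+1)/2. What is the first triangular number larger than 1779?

1830

Solve n(n+1)/2 > 1779 for integer n.
The largest n with value ≤ 1779 is 59 (since 1770 ≤ 1779 < 1830), so the first above is n = 60, value 1830.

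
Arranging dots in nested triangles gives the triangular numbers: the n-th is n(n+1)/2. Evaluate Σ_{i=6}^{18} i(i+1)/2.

Σ i(i+1)/2 = (Σi² + Σi) / 2 over i = 6..18.
Σi = 171 − 15 = 156 and Σi² = 2109 − 55 = 2054.
(1·2054 + 1·156) / 2 = 2210/2 = 1105.

1105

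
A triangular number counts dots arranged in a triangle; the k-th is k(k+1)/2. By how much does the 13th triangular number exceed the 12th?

13

Consecutive triangular numbers differ by n: T_{13} − T_{12} = 13.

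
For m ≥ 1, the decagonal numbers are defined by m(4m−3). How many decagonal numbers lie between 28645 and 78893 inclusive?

56

The n-th decagonal number is n(4n−3).
Smallest index with value ≥ 28645: n = 85 (giving 28645).
Largest index with value ≤ 78893: n = 140 (giving 77980).
Indices 85 through 140: 56 terms.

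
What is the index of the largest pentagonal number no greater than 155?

Solve n(3n−1)/2 ≤ 155 for integer n.
n = 10 gives 145 ≤ 155, while n = 11 gives 176 > 155; so the answer is index 10.

10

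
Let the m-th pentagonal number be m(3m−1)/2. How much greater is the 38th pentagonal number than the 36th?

38·(3·38 − 1)/2 = 2147 and 36·(3·36 − 1)/2 = 1926.
Difference: 2147 − 1926 = 221.

221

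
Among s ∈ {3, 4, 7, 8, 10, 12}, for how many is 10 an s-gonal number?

2

s = 3: P(3, 4) = 10. ✓
s = 4: P(4, 3) = 9 and P(4, 4) = 16; 10 is not s-gonal.
s = 7: P(7, 2) = 7 and P(7, 3) = 18; 10 is not s-gonal.
s = 8: P(8, 2) = 8 and P(8, 3) = 21; 10 is not s-gonal.
s = 10: P(10, 2) = 10. ✓
s = 12: P(12, 1) = 1 and P(12, 2) = 12; 10 is not s-gonal.
Hits: s ∈ {3, 10} → 2.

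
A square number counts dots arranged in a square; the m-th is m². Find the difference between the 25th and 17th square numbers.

25² = 625 and 17² = 289.
Difference: 625 − 289 = 336.

336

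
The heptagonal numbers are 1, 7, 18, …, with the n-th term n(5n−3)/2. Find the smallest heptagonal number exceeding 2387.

2512

Solve n(5n−3)/2 > 2387 for integer n.
The largest n with value ≤ 2387 is 31 (since 2356 ≤ 2387 < 2512), so the first above is n = 32, value 2512.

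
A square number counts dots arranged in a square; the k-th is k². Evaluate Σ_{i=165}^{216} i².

Σ_{i=165}^{216} i² = 3382596 − 1483790 = 1898806.

1898806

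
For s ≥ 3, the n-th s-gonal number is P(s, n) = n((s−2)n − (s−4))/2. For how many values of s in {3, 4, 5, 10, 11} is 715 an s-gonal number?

2

s = 3: P(3, 37) = 703 and P(3, 38) = 741; 715 is not s-gonal.
s = 4: P(4, 26) = 676 and P(4, 27) = 729; 715 is not s-gonal.
s = 5: P(5, 22) = 715. ✓
s = 10: P(10, 13) = 637 and P(10, 14) = 742; 715 is not s-gonal.
s = 11: P(11, 13) = 715. ✓
Hits: s ∈ {5, 11} → 2.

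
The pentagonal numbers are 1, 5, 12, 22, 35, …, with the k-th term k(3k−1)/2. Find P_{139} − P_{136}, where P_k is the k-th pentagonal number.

1236

139·(3·139 − 1)/2 = 28912 and 136·(3·136 − 1)/2 = 27676.
Difference: 28912 − 27676 = 1236.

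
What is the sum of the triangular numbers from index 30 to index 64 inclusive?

41265

Σ i(i+1)/2 = (Σi² + Σi) / 2 over i = 30..64.
Σi = 2080 − 435 = 1645 and Σi² = 89440 − 8555 = 80885.
(1·80885 + 1·1645) / 2 = 82530/2 = 41265.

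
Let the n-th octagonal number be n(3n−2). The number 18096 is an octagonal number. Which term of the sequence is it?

78

Set n(3n−2) = 18096, giving 3n² − 2n − 18096 = 0.
The discriminant is 4 + 12·18096 = 217156, and √217156 = 466.
So n = (2 + 466) / 6 = 468/6 = 78.
Check: 78·(3·78 − 2) = 18096. ✓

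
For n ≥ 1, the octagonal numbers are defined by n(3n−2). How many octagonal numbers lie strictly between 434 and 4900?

The n-th octagonal number is n(3n−2).
Smallest index with value > 434: n = 13 (giving 481).
Largest index with value < 4900: n = 40 (giving 4720).
Indices 13 through 40: 28 terms.

28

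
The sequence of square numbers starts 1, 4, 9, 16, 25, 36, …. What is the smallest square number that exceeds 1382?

Solve n² > 1382 for integer n.
The largest n with value ≤ 1382 is 37 (since 1369 ≤ 1382 < 1444), so the first above is n = 38, value 1444.

1444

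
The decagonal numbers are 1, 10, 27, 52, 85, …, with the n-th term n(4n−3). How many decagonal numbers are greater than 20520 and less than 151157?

The n-th decagonal number is n(4n−3).
Smallest index with value > 20520: n = 73 (giving 21097).
Largest index with value < 151157: n = 194 (giving 149962).
Indices 73 through 194: 122 terms.

122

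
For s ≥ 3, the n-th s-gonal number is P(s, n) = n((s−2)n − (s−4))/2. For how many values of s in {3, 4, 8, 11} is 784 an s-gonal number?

s = 3: P(3, 39) = 780 and P(3, 40) = 820; 784 is not s-gonal.
s = 4: P(4, 28) = 784. ✓
s = 8: P(8, 16) = 736 and P(8, 17) = 833; 784 is not s-gonal.
s = 11: P(11, 13) = 715 and P(11, 14) = 833; 784 is not s-gonal.
Hits: s ∈ {4} → 1.

1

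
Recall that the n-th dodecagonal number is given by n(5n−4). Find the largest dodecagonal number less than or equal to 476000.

473088

Solve n(5n−4) ≤ 476000 for integer n.
n = 308 gives 473088 ≤ 476000, while n = 309 gives 476169 > 476000; so the answer is 473088.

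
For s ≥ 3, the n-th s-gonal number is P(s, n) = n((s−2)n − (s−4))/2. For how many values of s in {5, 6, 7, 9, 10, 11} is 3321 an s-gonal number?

s = 5: P(5, 47) = 3290 and P(5, 48) = 3432; 3321 is not s-gonal.
s = 6: P(6, 41) = 3321. ✓
s = 7: P(7, 36) = 3186 and P(7, 37) = 3367; 3321 is not s-gonal.
s = 9: P(9, 31) = 3286 and P(9, 32) = 3504; 3321 is not s-gonal.
s = 10: P(10, 29) = 3277 and P(10, 30) = 3510; 3321 is not s-gonal.
s = 11: P(11, 27) = 3186 and P(11, 28) = 3430; 3321 is not s-gonal.
Hits: s ∈ {6} → 1.

1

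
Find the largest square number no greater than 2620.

2601

Solve n² ≤ 2620 for integer n.
n = 51 gives 2601 ≤ 2620, while n = 52 gives 2704 > 2620; so the answer is 2601.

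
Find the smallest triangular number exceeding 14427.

Solve n(n+1)/2 > 14427 for integer n.
The largest n with value ≤ 14427 is 169 (since 14365 ≤ 14427 < 14535), so the first above is n = 170, value 14535.

14535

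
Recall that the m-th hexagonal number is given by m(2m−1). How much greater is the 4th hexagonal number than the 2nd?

4·(2·4 − 1) = 28 and 2·(2·2 − 1) = 6.
Difference: 28 − 6 = 22.

22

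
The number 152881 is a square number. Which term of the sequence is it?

391

We need n² = 152881, so n = √152881 = 391.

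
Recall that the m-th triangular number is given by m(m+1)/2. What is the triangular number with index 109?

5995

109·110/2 = 11990/2 = 5995.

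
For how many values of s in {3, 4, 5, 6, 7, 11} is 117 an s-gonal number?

s = 3: P(3, 14) = 105 and P(3, 15) = 120; 117 is not s-gonal.
s = 4: P(4, 10) = 100 and P(4, 11) = 121; 117 is not s-gonal.
s = 5: P(5, 9) = 117. ✓
s = 6: P(6, 7) = 91 and P(6, 8) = 120; 117 is not s-gonal.
s = 7: P(7, 7) = 112 and P(7, 8) = 148; 117 is not s-gonal.
s = 11: P(11, 5) = 95 and P(11, 6) = 141; 117 is not s-gonal.
Hits: s ∈ {5} → 1.

1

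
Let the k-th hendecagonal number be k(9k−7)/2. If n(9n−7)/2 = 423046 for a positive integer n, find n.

Set n(9n−7)/2 = 423046, giving 9n² − 7n − 846092 = 0.
The discriminant is 49 + 72·423046 = 30459361, and √30459361 = 5519.
So n = (7 + 5519) / 18 = 5526/18 = 307.

307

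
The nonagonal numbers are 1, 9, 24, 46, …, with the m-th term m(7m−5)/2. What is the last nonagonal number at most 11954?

Solve n(7n−5)/2 ≤ 11954 for integer n.
n = 58 gives 11629 ≤ 11954, while n = 59 gives 12036 > 11954; so the answer is 11629.

11629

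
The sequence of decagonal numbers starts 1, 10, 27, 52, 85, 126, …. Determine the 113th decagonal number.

50737

The 113th decagonal number is n(4n−3) with n = 113.
113·(4·113 − 3) = 113·449 = 50737.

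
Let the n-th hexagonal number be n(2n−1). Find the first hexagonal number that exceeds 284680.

Solve n(2n−1) > 284680 for integer n.
The largest n with value ≤ 284680 is 377 (since 283881 ≤ 284680 < 285390), so the first above is n = 378, value 285390.

285390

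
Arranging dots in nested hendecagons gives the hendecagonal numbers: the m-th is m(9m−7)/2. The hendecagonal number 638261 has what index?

Set n(9n−7)/2 = 638261, giving 9n² − 7n − 1276522 = 0.
So n = (7 + 6779) / 18 = 6786/18 = 377.

377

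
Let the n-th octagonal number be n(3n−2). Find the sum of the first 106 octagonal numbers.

1196581

Σ i(3i−2) = 3Σi² − 2Σi over i = 1..106.
Σi = 5671 and Σi² = 402641.
3·402641 − 2·5671 = 1196581.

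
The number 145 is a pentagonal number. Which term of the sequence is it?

Set n(3n−1)/2 = 145, giving 3n² − n − 290 = 0.
So n = (1 + 59) / 6 = 60/6 = 10.

10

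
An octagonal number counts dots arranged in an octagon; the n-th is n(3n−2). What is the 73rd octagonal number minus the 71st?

73·(3·73 − 2) = 15841 and 71·(3·71 − 2) = 14981.
Difference: 15841 − 14981 = 860.

860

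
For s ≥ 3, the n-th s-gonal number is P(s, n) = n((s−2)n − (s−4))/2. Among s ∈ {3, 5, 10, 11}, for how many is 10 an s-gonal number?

s = 3: P(3, 4) = 10. ✓
s = 5: P(5, 2) = 5 and P(5, 3) = 12; 10 is not s-gonal.
s = 10: P(10, 2) = 10. ✓
s = 11: P(11, 1) = 1 and P(11, 2) = 11; 10 is not s-gonal.
Hits: s ∈ {3, 10} → 2.

2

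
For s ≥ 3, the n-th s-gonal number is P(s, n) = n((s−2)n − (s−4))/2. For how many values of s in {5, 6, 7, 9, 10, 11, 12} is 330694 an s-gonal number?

s = 5: P(5, 469) = 329707 and P(5, 470) = 331115; 330694 is not s-gonal.
s = 6: P(6, 406) = 329266 and P(6, 407) = 330891; 330694 is not s-gonal.
s = 7: P(7, 364) = 330694. ✓
s = 9: P(9, 307) = 329104 and P(9, 308) = 331254; 330694 is not s-gonal.
s = 10: P(10, 287) = 328615 and P(10, 288) = 330912; 330694 is not s-gonal.
s = 11: P(11, 271) = 329536 and P(11, 272) = 331976; 330694 is not s-gonal.
s = 12: P(12, 257) = 329217 and P(12, 258) = 331788; 330694 is not s-gonal.
Hits: s ∈ {7} → 1.

1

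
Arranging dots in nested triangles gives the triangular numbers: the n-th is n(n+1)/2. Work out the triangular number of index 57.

The 57th triangular number is n(n+1)/2 with n = 57.
57·58/2 = 3306/2 = 1653.

1653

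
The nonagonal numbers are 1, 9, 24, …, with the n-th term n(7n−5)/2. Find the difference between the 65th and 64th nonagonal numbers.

449

Consecutive nonagonal numbers differ by 7n − 6: here 7·65 − 6 = 449.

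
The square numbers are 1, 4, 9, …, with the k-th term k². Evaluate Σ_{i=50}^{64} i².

49015

Σ_{i=50}^{64} i² = 89440 − 40425 = 49015.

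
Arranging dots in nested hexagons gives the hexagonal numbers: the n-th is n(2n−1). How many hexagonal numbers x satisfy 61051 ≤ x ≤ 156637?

106

The n-th hexagonal number is n(2n−1).
Smallest index with value ≥ 61051: n = 175 (giving 61075).
Largest index with value ≤ 156637: n = 280 (giving 156520).
Indices 175 through 280: 106 terms.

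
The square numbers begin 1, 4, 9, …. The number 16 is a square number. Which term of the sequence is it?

4

We need n² = 16, so n = √16 = 4.
Check: 4² = 16. ✓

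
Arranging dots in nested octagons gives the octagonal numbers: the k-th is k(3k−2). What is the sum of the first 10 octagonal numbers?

1045

Σ i(3i−2) = 3Σi² − 2Σi over i = 1..10.
Σi = 55 and Σi² = 385.
3·385 − 2·55 = 1045.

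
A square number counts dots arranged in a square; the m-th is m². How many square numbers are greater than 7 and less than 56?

5

The n-th square number is n².
Smallest index with value > 7: n = 3 (giving 9).
Largest index with value < 56: n = 7 (giving 49).
Indices 3 through 7: 5 terms.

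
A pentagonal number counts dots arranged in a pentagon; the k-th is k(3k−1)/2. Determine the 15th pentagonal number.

330

The 15th pentagonal number is n(3n−1)/2 with n = 15.
15·(3·15 − 1)/2 = 15·44/2 = 15·22 = 330.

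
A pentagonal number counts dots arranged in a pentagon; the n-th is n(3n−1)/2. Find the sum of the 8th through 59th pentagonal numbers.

Σ i(3i−1)/2 = (3Σi² − Σi) / 2 over i = 8..59.
Σi = 1770 − 28 = 1742 and Σi² = 70210 − 140 = 70070.
(3·70070 − 1·1742) / 2 = 208468/2 = 104234.

104234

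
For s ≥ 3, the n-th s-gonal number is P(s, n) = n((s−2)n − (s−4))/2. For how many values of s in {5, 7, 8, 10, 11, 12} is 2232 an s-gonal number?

1

s = 5: P(5, 38) = 2147 and P(5, 39) = 2262; 2232 is not s-gonal.
s = 7: P(7, 30) = 2205 and P(7, 31) = 2356; 2232 is not s-gonal.
s = 8: P(8, 27) = 2133 and P(8, 28) = 2296; 2232 is not s-gonal.
s = 10: P(10, 24) = 2232. ✓
s = 11: P(11, 22) = 2101 and P(11, 23) = 2300; 2232 is not s-gonal.
s = 12: P(12, 21) = 2121 and P(12, 22) = 2332; 2232 is not s-gonal.
Hits: s ∈ {10} → 1.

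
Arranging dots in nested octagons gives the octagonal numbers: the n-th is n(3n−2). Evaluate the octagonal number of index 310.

287680

310·(3·310 − 2) = 310·928 = 287680.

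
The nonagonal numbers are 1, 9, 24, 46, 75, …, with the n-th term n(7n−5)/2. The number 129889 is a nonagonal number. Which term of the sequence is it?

193

Set n(7n−5)/2 = 129889, giving 7n² − 5n − 259778 = 0.
The discriminant is 25 + 56·129889 = 7273809, and √7273809 = 2697.
So n = (5 + 2697) / 14 = 2702/14 = 193.
Check: 193·(7·193 − 5)/2 = 129889. ✓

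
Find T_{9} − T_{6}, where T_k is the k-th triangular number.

24

9·10/2 = 45 and 6·7/2 = 21.
Difference: 45 − 21 = 24.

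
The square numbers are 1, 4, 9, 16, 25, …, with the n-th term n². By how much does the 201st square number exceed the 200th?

n² − (n−1)² = 2n − 1, so 201² − 200² = 2·201 − 1 = 401.

401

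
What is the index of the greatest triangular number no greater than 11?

Solve n(n+1)/2 ≤ 11 for integer n.
n = 4 gives 10 ≤ 11, while n = 5 gives 15 > 11; so the answer is index 4.

4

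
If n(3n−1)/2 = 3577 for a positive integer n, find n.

49

Set n(3n−1)/2 = 3577, giving 3n² − n − 7154 = 0.
The discriminant is 1 + 24·3577 = 85849, and √85849 = 293.
So n = (1 + 293) / 6 = 294/6 = 49.
Check: 49·(3·49 − 1)/2 = 3577. ✓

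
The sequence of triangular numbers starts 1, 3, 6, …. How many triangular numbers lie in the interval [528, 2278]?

36

The n-th triangular number is n(n+1)/2.
Smallest index with value ≥ 528: n = 32 (giving 528).
Largest index with value ≤ 2278: n = 67 (giving 2278).
Indices 32 through 67: 36 terms.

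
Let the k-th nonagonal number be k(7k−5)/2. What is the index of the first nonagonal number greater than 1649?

Solve n(7n−5)/2 > 1649 for integer n.
The largest n with value ≤ 1649 is 22 (since 1639 ≤ 1649 < 1794), so the first above is n = 23, value 1794.

23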